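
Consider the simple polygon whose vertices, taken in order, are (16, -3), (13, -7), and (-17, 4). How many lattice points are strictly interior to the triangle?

76

Using the shoelace formula, 2A = |(16·(-7) − 13·(-3)) + (13·4 − (-17)·(-7)) + ((-17)·(-3) − 16·4)| = 153, so the area is 76.5.
The number of boundary lattice points is Σ gcd(|Δx|,|Δy|) = gcd(3,4) + gcd(30,11) + gcd(33,7) = 1+1+1 = 3.
Pick's theorem gives I = A − B/2 + 1 = 76.5 − 3/2 + 1 = 76.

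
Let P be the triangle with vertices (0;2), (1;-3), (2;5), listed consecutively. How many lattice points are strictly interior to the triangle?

6

By the shoelace formula, twice the signed area is |(0·(-3) − 1·2) + (1·5 − 2·(-3)) + (2·2 − 0·5)| = 13, so the area is 6.5.
The number of boundary lattice points is Σ gcd(|Δx|,|Δy|) = gcd(1,5) + gcd(1,8) + gcd(2,3) = 1+1+1 = 3.
By Pick's theorem A = I + B/2 − 1, so I = 6.5 − 3/2 + 1 = 6.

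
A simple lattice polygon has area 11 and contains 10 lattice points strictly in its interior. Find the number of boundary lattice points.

4

Pick's theorem gives A = I + B/2 − 1, so B = 2(A − I + 1) = 2(11 − 10 + 1) = 4.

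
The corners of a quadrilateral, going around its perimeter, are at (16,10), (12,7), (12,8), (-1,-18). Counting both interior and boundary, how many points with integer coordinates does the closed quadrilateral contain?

46

The shoelace formula gives twice the area as |(16·7 − 12·10) + (12·8 − 12·7) + (12·(-18) − (-1)·8) + ((-1)·10 − 16·(-18))| = 74, so the area is 37.
Along each edge there are gcd(|Δx|,|Δy|)+1 lattice points, so counting each shared vertex once the boundary has gcd(4,3) + gcd(0,1) + gcd(13,26) + gcd(17,28) = 1+1+13+1 = 16.
Pick's theorem gives I = A − B/2 + 1 = 37 − 16/2 + 1 = 30, so the closed region contains I + B = 30 + 16 = 46 lattice points.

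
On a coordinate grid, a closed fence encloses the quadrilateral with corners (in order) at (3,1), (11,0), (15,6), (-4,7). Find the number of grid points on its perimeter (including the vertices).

5

Along each edge there are gcd(|Δx|,|Δy|)+1 lattice points, so counting each shared vertex once the boundary has gcd(8,1) + gcd(4,6) + gcd(19,1) + gcd(7,6) = 1+2+1+1 = 5.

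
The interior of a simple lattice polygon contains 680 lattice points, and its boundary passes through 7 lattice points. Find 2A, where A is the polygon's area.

1365

Pick's theorem states A = I + B/2 − 1, so A = 680 + 7/2 − 1 = 1365/2.
Hence 2A = 1365.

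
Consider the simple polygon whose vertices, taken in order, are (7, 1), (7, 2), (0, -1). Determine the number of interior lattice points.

By the shoelace formula, twice the signed area is |[7·2 − 7·1] + [7·(-1) − 0·2] + [0·1 − 7·(-1)]| = 7, so the area is 3.5.
Summing gcd(|Δx|,|Δy|) over the edges gives the boundary count: gcd(0,1) + gcd(7,3) + gcd(7,2) = 1+1+1 = 3.
Pick's theorem gives I = A − B/2 + 1 = 3.5 − 3/2 + 1 = 3.

3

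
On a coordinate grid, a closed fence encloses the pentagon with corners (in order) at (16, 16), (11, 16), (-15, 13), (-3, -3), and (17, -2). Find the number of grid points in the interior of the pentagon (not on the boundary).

The shoelace formula gives twice the area as |[16·16 − 11·16] + [11·13 − (-15)·16] + [(-15)·(-3) − (-3)·13] + [(-3)·(-2) − 17·(-3)] + [17·16 − 16·(-2)]| = 908, so the area is 454.
Along each edge there are gcd(|Δx|,|Δy|)+1 lattice points, so counting each shared vertex once the boundary has gcd(5,0) + gcd(26,3) + gcd(12,16) + gcd(20,1) + gcd(1,18) = 5+1+4+1+1 = 12.
By Pick's theorem A = I + B/2 − 1, so I = 454 − 12/2 + 1 = 449.

449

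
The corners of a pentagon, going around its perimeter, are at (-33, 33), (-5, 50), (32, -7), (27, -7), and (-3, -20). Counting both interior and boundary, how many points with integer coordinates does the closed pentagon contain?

2208

The shoelace formula gives twice the area as |[(-33)·50 − (-5)·33] + [(-5)·(-7) − 32·50] + [32·(-7) − 27·(-7)] + [27·(-20) − (-3)·(-7)] + [(-3)·33 − (-33)·(-20)]| = 4405, so the area is 2202.5.
Along each edge there are gcd(|Δx|,|Δy|)+1 lattice points, so counting each shared vertex once the boundary has gcd(28,17) + gcd(37,57) + gcd(5,0) + gcd(30,13) + gcd(30,53) = 1+1+5+1+1 = 9.
Pick's theorem gives I = A − B/2 + 1 = 2202.5 − 9/2 + 1 = 2199, so the closed region contains I + B = 2199 + 9 = 2208 lattice points.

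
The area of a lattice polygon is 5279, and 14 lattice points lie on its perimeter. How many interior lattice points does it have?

5273

Pick's theorem A = I + B/2 − 1 rearranges to I = A − B/2 + 1 = 5279 − 14/2 + 1 = 5273.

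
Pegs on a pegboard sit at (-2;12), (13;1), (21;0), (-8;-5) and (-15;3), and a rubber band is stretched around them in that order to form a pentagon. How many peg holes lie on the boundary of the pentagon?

5

The number of boundary lattice points is Σ gcd(|Δx|,|Δy|) = gcd(15,11) + gcd(8,1) + gcd(29,5) + gcd(7,8) + gcd(13,9) = 1+1+1+1+1 = 5.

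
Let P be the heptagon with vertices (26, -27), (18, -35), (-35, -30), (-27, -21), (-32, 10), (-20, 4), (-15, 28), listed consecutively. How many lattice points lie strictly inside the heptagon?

1970

The shoelace formula gives twice the area as |(26·(-35) − 18·(-27)) + (18·(-30) − (-35)·(-35)) + ((-35)·(-21) − (-27)·(-30)) + ((-27)·10 − (-32)·(-21)) + ((-32)·4 − (-20)·10) + ((-20)·28 − (-15)·4) + ((-15)·(-27) − 26·28)| = 3957, so the area is 1978.5.
Along each edge there are gcd(|Δx|,|Δy|)+1 lattice points, so counting each shared vertex once the boundary has gcd(8,8) + gcd(53,5) + gcd(8,9) + gcd(5,31) + gcd(12,6) + gcd(5,24) + gcd(41,55) = 8+1+1+1+6+1+1 = 19.
By Pick's theorem A = I + B/2 − 1, so I = 1978.5 − 19/2 + 1 = 1970.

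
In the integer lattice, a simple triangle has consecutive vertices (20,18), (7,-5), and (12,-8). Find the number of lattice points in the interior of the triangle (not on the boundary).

The shoelace formula gives twice the area as |[20·(-5) − 7·18] + [7·(-8) − 12·(-5)] + [12·18 − 20·(-8)]| = 154, so the area is 77.
The number of boundary lattice points is Σ gcd(|Δx|,|Δy|) = gcd(13,23) + gcd(5,3) + gcd(8,26) = 1+1+2 = 4.
Pick's theorem gives I = A − B/2 + 1 = 77 − 4/2 + 1 = 76.

76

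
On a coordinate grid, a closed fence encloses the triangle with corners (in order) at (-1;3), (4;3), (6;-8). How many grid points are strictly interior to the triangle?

25

By the shoelace formula, twice the signed area is |[(-1)·3 − 4·3] + [4·(-8) − 6·3] + [6·3 − (-1)·(-8)]| = 55, so the area is 55/2.
Along each edge there are gcd(|Δx|,|Δy|)+1 lattice points, so counting each shared vertex once the boundary has gcd(5,0) + gcd(2,11) + gcd(7,11) = 5+1+1 = 7.
Pick's theorem gives I = A − B/2 + 1 = 55/2 − 7/2 + 1 = 25.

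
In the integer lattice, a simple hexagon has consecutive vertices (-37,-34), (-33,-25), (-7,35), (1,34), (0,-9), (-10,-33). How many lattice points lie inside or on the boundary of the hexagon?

1395

The shoelace formula gives twice the area as |((-37)·(-25) − (-33)·(-34)) + ((-33)·35 − (-7)·(-25)) + ((-7)·34 − 1·35) + (1·(-9) − 0·34) + (0·(-33) − (-10)·(-9)) + ((-10)·(-34) − (-37)·(-33))| = 2780, so the area is 1390.
The number of boundary lattice points is Σ gcd(|Δx|,|Δy|) = gcd(4,9) + gcd(26,60) + gcd(8,1) + gcd(1,43) + gcd(10,24) + gcd(27,1) = 1+2+1+1+2+1 = 8.
Pick's theorem gives I = A − B/2 + 1 = 1390 − 8/2 + 1 = 1387, so the closed region contains I + B = 1387 + 8 = 1395 lattice points.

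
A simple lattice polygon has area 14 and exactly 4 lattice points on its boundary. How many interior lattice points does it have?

13

Pick's theorem A = I + B/2 − 1 rearranges to I = A − B/2 + 1 = 14 − 4/2 + 1 = 13.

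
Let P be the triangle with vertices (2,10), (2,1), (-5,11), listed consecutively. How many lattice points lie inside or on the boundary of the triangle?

By the shoelace formula, twice the signed area is |[2·1 − 2·10] + [2·11 − (-5)·1] + [(-5)·10 − 2·11]| = 63, so the area is 31.5.
The number of boundary lattice points is Σ gcd(|Δx|,|Δy|) = gcd(0,9) + gcd(7,10) + gcd(7,1) = 9+1+1 = 11.
Pick's theorem gives I = A − B/2 + 1 = 31.5 − 11/2 + 1 = 27, so the closed region contains I + B = 27 + 11 = 38 lattice points.

38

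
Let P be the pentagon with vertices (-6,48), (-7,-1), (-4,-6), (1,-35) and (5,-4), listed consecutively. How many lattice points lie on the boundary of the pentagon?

The number of boundary lattice points is Σ gcd(|Δx|,|Δy|) = gcd(1,49) + gcd(3,5) + gcd(5,29) + gcd(4,31) + gcd(11,52) = 1+1+1+1+1 = 5.

5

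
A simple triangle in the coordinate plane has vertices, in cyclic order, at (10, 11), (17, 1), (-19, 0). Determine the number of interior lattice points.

183

By the shoelace formula, twice the signed area is |[10·1 − 17·11] + [17·0 − (-19)·1] + [(-19)·11 − 10·0]| = 367, so the area is 183.5.
The number of boundary lattice points is Σ gcd(|Δx|,|Δy|) = gcd(7,10) + gcd(36,1) + gcd(29,11) = 1+1+1 = 3.
Pick's theorem gives I = A − B/2 + 1 = 183.5 − 3/2 + 1 = 183.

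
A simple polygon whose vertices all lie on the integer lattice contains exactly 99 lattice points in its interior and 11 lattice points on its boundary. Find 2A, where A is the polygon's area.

Pick's theorem states A = I + B/2 − 1, so A = 99 + 11/2 − 1 = 207/2.
Hence 2A = 207.

207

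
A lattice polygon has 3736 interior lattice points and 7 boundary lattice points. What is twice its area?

Pick's theorem states A = I + B/2 − 1, so A = 3736 + 7/2 − 1 = 7477/2.
Hence 2A = 7477.

7477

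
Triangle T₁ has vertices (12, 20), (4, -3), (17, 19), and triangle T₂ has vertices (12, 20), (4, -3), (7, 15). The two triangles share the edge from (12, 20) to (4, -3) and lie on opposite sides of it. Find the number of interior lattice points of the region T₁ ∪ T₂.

The union is the simple quadrilateral with vertices (12, 20), (17, 19), (4, -3), (7, 15) in order.
By the shoelace formula, twice the signed area is |[12·19 − 17·20] + [17·(-3) − 4·19] + [4·15 − 7·(-3)] + [7·20 − 12·15]| = 198, so the area is 99.
The number of boundary lattice points is Σ gcd(|Δx|,|Δy|) = gcd(5,1) + gcd(13,22) + gcd(3,18) + gcd(5,5) = 1+1+3+5 = 10.
By Pick's theorem I = A − B/2 + 1 = 99 − 10/2 + 1 = 95.

95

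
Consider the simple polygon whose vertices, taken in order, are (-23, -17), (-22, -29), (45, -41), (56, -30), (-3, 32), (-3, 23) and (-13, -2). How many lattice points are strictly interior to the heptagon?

2812

The shoelace formula gives twice the area as |[(-23)·(-29) − (-22)·(-17)] + [(-22)·(-41) − 45·(-29)] + [45·(-30) − 56·(-41)] + [56·32 − (-3)·(-30)] + [(-3)·23 − (-3)·32] + [(-3)·(-2) − (-13)·23] + [(-13)·(-17) − (-23)·(-2)]| = 5655, so the area is 5655/2.
The number of boundary lattice points is Σ gcd(|Δx|,|Δy|) = gcd(1,12) + gcd(67,12) + gcd(11,11) + gcd(59,62) + gcd(0,9) + gcd(10,25) + gcd(10,15) = 1+1+11+1+9+5+5 = 33.
By Pick's theorem A = I + B/2 − 1, so I = 5655/2 − 33/2 + 1 = 2812.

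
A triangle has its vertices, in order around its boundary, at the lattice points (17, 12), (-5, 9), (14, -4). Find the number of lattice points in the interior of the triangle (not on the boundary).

By the shoelace formula, twice the signed area is |(17·9 − (-5)·12) + ((-5)·(-4) − 14·9) + (14·12 − 17·(-4))| = 343, so the area is 171.5.
Along each edge there are gcd(|Δx|,|Δy|)+1 lattice points, so counting each shared vertex once the boundary has gcd(22,3) + gcd(19,13) + gcd(3,16) = 1+1+1 = 3.
By Pick's theorem A = I + B/2 − 1, so I = 171.5 − 3/2 + 1 = 171.

171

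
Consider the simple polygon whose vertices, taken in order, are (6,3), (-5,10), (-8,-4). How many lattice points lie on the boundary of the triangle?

9

The number of boundary lattice points is Σ gcd(|Δx|,|Δy|) = gcd(11,7) + gcd(3,14) + gcd(14,7) = 1+1+7 = 9.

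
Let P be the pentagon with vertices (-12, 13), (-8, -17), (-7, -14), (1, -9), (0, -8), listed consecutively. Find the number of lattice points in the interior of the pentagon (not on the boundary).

The shoelace formula gives twice the area as |[(-12)·(-17) − (-8)·13] + [(-8)·(-14) − (-7)·(-17)] + [(-7)·(-9) − 1·(-14)] + [1·(-8) − 0·(-9)] + [0·13 − (-12)·(-8)]| = 274, so the area is 137.
Along each edge there are gcd(|Δx|,|Δy|)+1 lattice points, so counting each shared vertex once the boundary has gcd(4,30) + gcd(1,3) + gcd(8,5) + gcd(1,1) + gcd(12,21) = 2+1+1+1+3 = 8.
Pick's theorem gives I = A − B/2 + 1 = 137 − 8/2 + 1 = 134.

134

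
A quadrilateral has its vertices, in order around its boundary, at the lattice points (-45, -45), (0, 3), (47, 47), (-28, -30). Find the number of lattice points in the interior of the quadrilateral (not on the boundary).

228

By the shoelace formula, twice the signed area is |((-45)·3 − 0·(-45)) + (0·47 − 47·3) + (47·(-30) − (-28)·47) + ((-28)·(-45) − (-45)·(-30))| = 460, so the area is 230.
Along each edge there are gcd(|Δx|,|Δy|)+1 lattice points, so counting each shared vertex once the boundary has gcd(45,48) + gcd(47,44) + gcd(75,77) + gcd(17,15) = 3+1+1+1 = 6.
Pick's theorem gives I = A − B/2 + 1 = 230 − 6/2 + 1 = 228.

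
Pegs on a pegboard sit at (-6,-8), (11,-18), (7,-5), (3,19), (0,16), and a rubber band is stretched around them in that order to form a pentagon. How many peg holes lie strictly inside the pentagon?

By the shoelace formula, twice the signed area is |[(-6)·(-18) − 11·(-8)] + [11·(-5) − 7·(-18)] + [7·19 − 3·(-5)] + [3·16 − 0·19] + [0·(-8) − (-6)·16]| = 559, so the area is 559/2.
Along each edge there are gcd(|Δx|,|Δy|)+1 lattice points, so counting each shared vertex once the boundary has gcd(17,10) + gcd(4,13) + gcd(4,24) + gcd(3,3) + gcd(6,24) = 1+1+4+3+6 = 15.
Pick's theorem gives I = A − B/2 + 1 = 559/2 − 15/2 + 1 = 273.

273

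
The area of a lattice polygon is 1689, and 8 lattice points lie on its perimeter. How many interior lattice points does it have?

1686

Pick's theorem A = I + B/2 − 1 rearranges to I = A − B/2 + 1 = 1689 − 8/2 + 1 = 1686.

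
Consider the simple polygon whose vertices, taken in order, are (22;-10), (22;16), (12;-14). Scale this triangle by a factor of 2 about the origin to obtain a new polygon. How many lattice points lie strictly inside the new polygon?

483

By the shoelace formula, twice the signed area is |[22·16 − 22·(-10)] + [22·(-14) − 12·16] + [12·(-10) − 22·(-14)]| = 260, so the area is 130.
The number of boundary lattice points is Σ gcd(|Δx|,|Δy|) = gcd(0,26) + gcd(10,30) + gcd(10,4) = 26+10+2 = 38.
Scaling by 2 multiplies the area by 2² = 4 (so the new area is 520) and multiplies the boundary lattice-point count by 2, giving 76.
By Pick's theorem, the interior count of the dilated polygon is 520 − 76/2 + 1 = 483.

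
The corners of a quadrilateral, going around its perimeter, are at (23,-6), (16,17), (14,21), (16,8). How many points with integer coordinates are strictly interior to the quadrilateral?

By the shoelace formula, twice the signed area is |[23·17 − 16·(-6)] + [16·21 − 14·17] + [14·8 − 16·21] + [16·(-6) − 23·8]| = 81, so the area is 40.5.
Summing gcd(|Δx|,|Δy|) over the edges gives the boundary count: gcd(7,23) + gcd(2,4) + gcd(2,13) + gcd(7,14) = 1+2+1+7 = 11.
Pick's theorem gives I = A − B/2 + 1 = 40.5 − 11/2 + 1 = 36.

36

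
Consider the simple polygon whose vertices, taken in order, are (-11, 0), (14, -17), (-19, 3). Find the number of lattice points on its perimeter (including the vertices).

Along each edge there are gcd(|Δx|,|Δy|)+1 lattice points, so counting each shared vertex once the boundary has gcd(25,17) + gcd(33,20) + gcd(8,3) = 1+1+1 = 3.

3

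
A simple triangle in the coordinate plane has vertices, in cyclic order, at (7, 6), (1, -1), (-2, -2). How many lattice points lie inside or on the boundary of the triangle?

10

The shoelace formula gives twice the area as |[7·(-1) − 1·6] + [1·(-2) − (-2)·(-1)] + [(-2)·6 − 7·(-2)]| = 15, so the area is 7.5.
Summing gcd(|Δx|,|Δy|) over the edges gives the boundary count: gcd(6,7) + gcd(3,1) + gcd(9,8) = 1+1+1 = 3.
Pick's theorem gives I = A − B/2 + 1 = 7.5 − 3/2 + 1 = 7, so the closed region contains I + B = 7 + 3 = 10 lattice points.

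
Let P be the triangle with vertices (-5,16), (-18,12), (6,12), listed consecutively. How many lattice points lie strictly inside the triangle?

The shoelace formula gives twice the area as |[(-5)·12 − (-18)·16] + [(-18)·12 − 6·12] + [6·16 − (-5)·12]| = 96, so the area is 48.
Summing gcd(|Δx|,|Δy|) over the edges gives the boundary count: gcd(13,4) + gcd(24,0) + gcd(11,4) = 1+24+1 = 26.
Pick's theorem gives I = A − B/2 + 1 = 48 − 26/2 + 1 = 36.

36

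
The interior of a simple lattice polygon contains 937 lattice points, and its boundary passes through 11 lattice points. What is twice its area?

Pick's theorem states A = I + B/2 − 1, so A = 937 + 11/2 − 1 = 1883/2.
Hence 2A = 1883.

1883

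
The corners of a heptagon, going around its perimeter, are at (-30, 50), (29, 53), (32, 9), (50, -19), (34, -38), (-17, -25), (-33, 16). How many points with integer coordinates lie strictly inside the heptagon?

Using the shoelace formula, 2A = |[(-30)·53 − 29·50] + [29·9 − 32·53] + [32·(-19) − 50·9] + [50·(-38) − 34·(-19)] + [34·(-25) − (-17)·(-38)] + [(-17)·16 − (-33)·(-25)] + [(-33)·50 − (-30)·16]| = 10550, so the area is 5275.
Along each edge there are gcd(|Δx|,|Δy|)+1 lattice points, so counting each shared vertex once the boundary has gcd(59,3) + gcd(3,44) + gcd(18,28) + gcd(16,19) + gcd(51,13) + gcd(16,41) + gcd(3,34) = 1+1+2+1+1+1+1 = 8.
Pick's theorem gives I = A − B/2 + 1 = 5275 − 8/2 + 1 = 5272.

5272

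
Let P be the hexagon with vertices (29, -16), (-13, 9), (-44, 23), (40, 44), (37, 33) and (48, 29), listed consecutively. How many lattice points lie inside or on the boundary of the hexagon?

2581

The shoelace formula gives twice the area as |[29·9 − (-13)·(-16)] + [(-13)·23 − (-44)·9] + [(-44)·44 − 40·23] + [40·33 − 37·44] + [37·29 − 48·33] + [48·(-16) − 29·29]| = 5134, so the area is 2567.
The number of boundary lattice points is Σ gcd(|Δx|,|Δy|) = gcd(42,25) + gcd(31,14) + gcd(84,21) + gcd(3,11) + gcd(11,4) + gcd(19,45) = 1+1+21+1+1+1 = 26.
Pick's theorem gives I = A − B/2 + 1 = 2567 − 26/2 + 1 = 2555, so the closed region contains I + B = 2555 + 26 = 2581 lattice points.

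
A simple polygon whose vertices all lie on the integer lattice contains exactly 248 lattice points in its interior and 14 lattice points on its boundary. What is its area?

Pick's theorem states A = I + B/2 − 1, so A = 248 + 14/2 − 1 = 254.

254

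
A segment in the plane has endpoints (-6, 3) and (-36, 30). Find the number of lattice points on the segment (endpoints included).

The number of lattice points on a segment between lattice points is gcd(|Δx|,|Δy|) + 1 = gcd(30,27) + 1 = 3 + 1 = 4.

4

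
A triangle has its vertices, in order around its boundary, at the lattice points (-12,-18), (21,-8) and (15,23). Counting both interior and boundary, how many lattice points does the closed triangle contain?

By the shoelace formula, twice the signed area is |[(-12)·(-8) − 21·(-18)] + [21·23 − 15·(-8)] + [15·(-18) − (-12)·23]| = 1083, so the area is 541.5.
Summing gcd(|Δx|,|Δy|) over the edges gives the boundary count: gcd(33,10) + gcd(6,31) + gcd(27,41) = 1+1+1 = 3.
Pick's theorem gives I = A − B/2 + 1 = 541.5 − 3/2 + 1 = 541, so the closed region contains I + B = 541 + 3 = 544 lattice points.

544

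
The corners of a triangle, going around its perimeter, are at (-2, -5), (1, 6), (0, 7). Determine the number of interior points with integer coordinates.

6

Using the shoelace formula, 2A = |((-2)·6 − 1·(-5)) + (1·7 − 0·6) + (0·(-5) − (-2)·7)| = 14, so the area is 7.
Along each edge there are gcd(|Δx|,|Δy|)+1 lattice points, so counting each shared vertex once the boundary has gcd(3,11) + gcd(1,1) + gcd(2,12) = 1+1+2 = 4.
Pick's theorem gives I = A − B/2 + 1 = 7 − 4/2 + 1 = 6.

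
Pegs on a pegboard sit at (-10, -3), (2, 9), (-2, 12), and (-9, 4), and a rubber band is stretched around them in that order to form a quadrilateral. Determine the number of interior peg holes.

56

By the shoelace formula, twice the signed area is |[(-10)·9 − 2·(-3)] + [2·12 − (-2)·9] + [(-2)·4 − (-9)·12] + [(-9)·(-3) − (-10)·4]| = 125, so the area is 125/2.
The number of boundary lattice points is Σ gcd(|Δx|,|Δy|) = gcd(12,12) + gcd(4,3) + gcd(7,8) + gcd(1,7) = 12+1+1+1 = 15.
Pick's theorem gives I = A − B/2 + 1 = 125/2 − 15/2 + 1 = 56.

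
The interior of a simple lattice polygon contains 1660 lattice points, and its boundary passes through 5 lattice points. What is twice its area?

3323

By Pick's theorem, A = I + B/2 − 1 = 1660 + 5/2 − 1 = 3323/2.
Hence 2A = 3323.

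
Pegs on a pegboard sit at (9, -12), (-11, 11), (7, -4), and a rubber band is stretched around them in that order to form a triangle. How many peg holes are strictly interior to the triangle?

The shoelace formula gives twice the area as |(9·11 − (-11)·(-12)) + ((-11)·(-4) − 7·11) + (7·(-12) − 9·(-4))| = 114, so the area is 57.
Along each edge there are gcd(|Δx|,|Δy|)+1 lattice points, so counting each shared vertex once the boundary has gcd(20,23) + gcd(18,15) + gcd(2,8) = 1+3+2 = 6.
Pick's theorem gives I = A − B/2 + 1 = 57 − 6/2 + 1 = 55.

55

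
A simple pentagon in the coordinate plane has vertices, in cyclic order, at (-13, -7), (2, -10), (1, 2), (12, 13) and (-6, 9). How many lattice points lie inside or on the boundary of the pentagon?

256

By the shoelace formula, twice the signed area is |[(-13)·(-10) − 2·(-7)] + [2·2 − 1·(-10)] + [1·13 − 12·2] + [12·9 − (-6)·13] + [(-6)·(-7) − (-13)·9]| = 492, so the area is 246.
The number of boundary lattice points is Σ gcd(|Δx|,|Δy|) = gcd(15,3) + gcd(1,12) + gcd(11,11) + gcd(18,4) + gcd(7,16) = 3+1+11+2+1 = 18.
Pick's theorem gives I = A − B/2 + 1 = 246 − 18/2 + 1 = 238, so the closed region contains I + B = 238 + 18 = 256 lattice points.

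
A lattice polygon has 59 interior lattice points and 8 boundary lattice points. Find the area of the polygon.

62

Pick's theorem states A = I + B/2 − 1, so A = 59 + 8/2 − 1 = 62.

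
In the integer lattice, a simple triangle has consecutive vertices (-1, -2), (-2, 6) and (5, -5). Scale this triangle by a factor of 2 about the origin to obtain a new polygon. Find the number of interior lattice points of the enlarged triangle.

86

Using the shoelace formula, 2A = |((-1)·6 − (-2)·(-2)) + ((-2)·(-5) − 5·6) + (5·(-2) − (-1)·(-5))| = 45, so the area is 22.5.
Summing gcd(|Δx|,|Δy|) over the edges gives the boundary count: gcd(1,8) + gcd(7,11) + gcd(6,3) = 1+1+3 = 5.
Scaling by 2 multiplies the area by 2² = 4 (so the new area is 90) and multiplies the boundary lattice-point count by 2, giving 10.
By Pick's theorem, the interior count of the dilated polygon is 90 − 10/2 + 1 = 86.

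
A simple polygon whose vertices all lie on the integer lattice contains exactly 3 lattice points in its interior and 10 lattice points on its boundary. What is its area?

7

Pick's theorem states A = I + B/2 − 1, so A = 3 + 10/2 − 1 = 7.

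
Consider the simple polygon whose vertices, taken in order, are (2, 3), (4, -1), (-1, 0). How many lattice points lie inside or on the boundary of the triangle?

The shoelace formula gives twice the area as |[2·(-1) − 4·3] + [4·0 − (-1)·(-1)] + [(-1)·3 − 2·0]| = 18, so the area is 9.
Along each edge there are gcd(|Δx|,|Δy|)+1 lattice points, so counting each shared vertex once the boundary has gcd(2,4) + gcd(5,1) + gcd(3,3) = 2+1+3 = 6.
Pick's theorem gives I = A − B/2 + 1 = 9 − 6/2 + 1 = 7, so the closed region contains I + B = 7 + 6 = 13 lattice points.

13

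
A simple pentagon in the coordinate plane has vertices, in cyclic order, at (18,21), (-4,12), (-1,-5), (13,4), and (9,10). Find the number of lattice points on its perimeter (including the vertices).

6

Summing gcd(|Δx|,|Δy|) over the edges gives the boundary count: gcd(22,9) + gcd(3,17) + gcd(14,9) + gcd(4,6) + gcd(9,11) = 1+1+1+2+1 = 6.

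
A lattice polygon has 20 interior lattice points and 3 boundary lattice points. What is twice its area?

41

By Pick's theorem, A = I + B/2 − 1 = 20 + 3/2 − 1 = 41/2.
Hence 2A = 41.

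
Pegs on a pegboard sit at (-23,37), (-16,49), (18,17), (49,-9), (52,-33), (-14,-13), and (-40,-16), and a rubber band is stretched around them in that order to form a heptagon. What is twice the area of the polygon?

The shoelace formula gives twice the area as |((-23)·49 − (-16)·37) + ((-16)·17 − 18·49) + (18·(-9) − 49·17) + (49·(-33) − 52·(-9)) + (52·(-13) − (-14)·(-33)) + ((-14)·(-16) − (-40)·(-13)) + ((-40)·37 − (-23)·(-16))| = 7115, so the area is 3557.5.

7115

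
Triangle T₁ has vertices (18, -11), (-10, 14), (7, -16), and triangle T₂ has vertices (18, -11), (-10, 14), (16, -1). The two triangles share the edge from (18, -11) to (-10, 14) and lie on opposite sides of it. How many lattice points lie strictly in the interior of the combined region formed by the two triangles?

321

The union is the simple quadrilateral with vertices (18, -11), (7, -16), (-10, 14), (16, -1) in order.
The shoelace formula gives twice the area as |[18·(-16) − 7·(-11)] + [7·14 − (-10)·(-16)] + [(-10)·(-1) − 16·14] + [16·(-11) − 18·(-1)]| = 645, so the area is 322.5.
Summing gcd(|Δx|,|Δy|) over the edges gives the boundary count: gcd(11,5) + gcd(17,30) + gcd(26,15) + gcd(2,10) = 1+1+1+2 = 5.
By Pick's theorem I = A − B/2 + 1 = 322.5 − 5/2 + 1 = 321.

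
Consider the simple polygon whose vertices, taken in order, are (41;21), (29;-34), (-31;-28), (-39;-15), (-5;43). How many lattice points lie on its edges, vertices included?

12

Summing gcd(|Δx|,|Δy|) over the edges gives the boundary count: gcd(12,55) + gcd(60,6) + gcd(8,13) + gcd(34,58) + gcd(46,22) = 1+6+1+2+2 = 12.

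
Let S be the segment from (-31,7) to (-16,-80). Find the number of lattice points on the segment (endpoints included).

4

The number of lattice points on a segment between lattice points is gcd(|Δx|,|Δy|) + 1 = gcd(15,87) + 1 = 3 + 1 = 4.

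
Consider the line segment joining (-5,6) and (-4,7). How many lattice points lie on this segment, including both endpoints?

2

The number of lattice points on a segment between lattice points is gcd(|Δx|,|Δy|) + 1 = gcd(1,1) + 1 = 1 + 1 = 2.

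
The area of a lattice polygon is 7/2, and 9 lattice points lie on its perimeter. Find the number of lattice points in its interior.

0

From Pick's theorem, I = A − B/2 + 1 = 7/2 − 9/2 + 1 = 0.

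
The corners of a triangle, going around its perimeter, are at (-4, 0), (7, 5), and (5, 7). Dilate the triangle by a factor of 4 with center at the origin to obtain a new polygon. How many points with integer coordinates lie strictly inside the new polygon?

249

By the shoelace formula, twice the signed area is |[(-4)·5 − 7·0] + [7·7 − 5·5] + [5·0 − (-4)·7]| = 32, so the area is 16.
The number of boundary lattice points is Σ gcd(|Δx|,|Δy|) = gcd(11,5) + gcd(2,2) + gcd(9,7) = 1+2+1 = 4.
Scaling by 4 multiplies the area by 4² = 16 (so the new area is 256) and multiplies the boundary lattice-point count by 4, giving 16.
By Pick's theorem, the interior count of the dilated polygon is 256 − 16/2 + 1 = 249.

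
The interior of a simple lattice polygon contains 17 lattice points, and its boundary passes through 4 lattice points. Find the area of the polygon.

By Pick's theorem, A = I + B/2 − 1 = 17 + 4/2 − 1 = 18.

18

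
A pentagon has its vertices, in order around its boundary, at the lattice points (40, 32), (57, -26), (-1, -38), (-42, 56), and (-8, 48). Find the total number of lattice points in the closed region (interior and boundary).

The shoelace formula gives twice the area as |[40·(-26) − 57·32] + [57·(-38) − (-1)·(-26)] + [(-1)·56 − (-42)·(-38)] + [(-42)·48 − (-8)·56] + [(-8)·32 − 40·48]| = 10452, so the area is 5226.
Along each edge there are gcd(|Δx|,|Δy|)+1 lattice points, so counting each shared vertex once the boundary has gcd(17,58) + gcd(58,12) + gcd(41,94) + gcd(34,8) + gcd(48,16) = 1+2+1+2+16 = 22.
Pick's theorem gives I = A − B/2 + 1 = 5226 − 22/2 + 1 = 5216, so the closed region contains I + B = 5216 + 22 = 5238 lattice points.

5238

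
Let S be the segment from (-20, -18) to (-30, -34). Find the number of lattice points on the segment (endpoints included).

The number of lattice points on a segment between lattice points is gcd(|Δx|,|Δy|) + 1 = gcd(10,16) + 1 = 2 + 1 = 3.

3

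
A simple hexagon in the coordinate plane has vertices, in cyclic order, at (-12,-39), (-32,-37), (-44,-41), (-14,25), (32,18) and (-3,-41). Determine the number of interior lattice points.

2733

Using the shoelace formula, 2A = |[(-12)·(-37) − (-32)·(-39)] + [(-32)·(-41) − (-44)·(-37)] + [(-44)·25 − (-14)·(-41)] + [(-14)·18 − 32·25] + [32·(-41) − (-3)·18] + [(-3)·(-39) − (-12)·(-41)]| = 5479, so the area is 5479/2.
Along each edge there are gcd(|Δx|,|Δy|)+1 lattice points, so counting each shared vertex once the boundary has gcd(20,2) + gcd(12,4) + gcd(30,66) + gcd(46,7) + gcd(35,59) + gcd(9,2) = 2+4+6+1+1+1 = 15.
By Pick's theorem A = I + B/2 − 1, so I = 5479/2 − 15/2 + 1 = 2733.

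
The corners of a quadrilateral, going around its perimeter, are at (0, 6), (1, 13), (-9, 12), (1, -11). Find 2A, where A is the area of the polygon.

Using the shoelace formula, 2A = |[0·13 − 1·6] + [1·12 − (-9)·13] + [(-9)·(-11) − 1·12] + [1·6 − 0·(-11)]| = 216, so the area is 108.

216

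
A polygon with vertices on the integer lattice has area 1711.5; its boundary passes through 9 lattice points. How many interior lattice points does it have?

1708

Pick's theorem A = I + B/2 − 1 rearranges to I = A − B/2 + 1 = 1711.5 − 9/2 + 1 = 1708.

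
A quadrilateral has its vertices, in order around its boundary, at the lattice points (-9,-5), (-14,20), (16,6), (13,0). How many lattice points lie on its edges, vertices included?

Along each edge there are gcd(|Δx|,|Δy|)+1 lattice points, so counting each shared vertex once the boundary has gcd(5,25) + gcd(30,14) + gcd(3,6) + gcd(22,5) = 5+2+3+1 = 11.

11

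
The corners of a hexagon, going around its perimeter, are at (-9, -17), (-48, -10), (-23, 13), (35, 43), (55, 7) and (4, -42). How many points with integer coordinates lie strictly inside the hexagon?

3960

The shoelace formula gives twice the area as |((-9)·(-10) − (-48)·(-17)) + ((-48)·13 − (-23)·(-10)) + ((-23)·43 − 35·13) + (35·7 − 55·43) + (55·(-42) − 4·7) + (4·(-17) − (-9)·(-42))| = 7928, so the area is 3964.
Along each edge there are gcd(|Δx|,|Δy|)+1 lattice points, so counting each shared vertex once the boundary has gcd(39,7) + gcd(25,23) + gcd(58,30) + gcd(20,36) + gcd(51,49) + gcd(13,25) = 1+1+2+4+1+1 = 10.
By Pick's theorem A = I + B/2 − 1, so I = 3964 − 10/2 + 1 = 3960.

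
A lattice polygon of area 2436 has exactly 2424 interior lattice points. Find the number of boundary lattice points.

26

Pick's theorem gives A = I + B/2 − 1, so B = 2(A − I + 1) = 2(2436 − 2424 + 1) = 26.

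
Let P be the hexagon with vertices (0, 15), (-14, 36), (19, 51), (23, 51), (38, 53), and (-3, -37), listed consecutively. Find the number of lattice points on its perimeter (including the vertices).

Along each edge there are gcd(|Δx|,|Δy|)+1 lattice points, so counting each shared vertex once the boundary has gcd(14,21) + gcd(33,15) + gcd(4,0) + gcd(15,2) + gcd(41,90) + gcd(3,52) = 7+3+4+1+1+1 = 17.

17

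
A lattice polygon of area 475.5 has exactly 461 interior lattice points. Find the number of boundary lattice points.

31

Pick's theorem gives A = I + B/2 − 1, so B = 2(A − I + 1) = 2(475.5 − 461 + 1) = 31.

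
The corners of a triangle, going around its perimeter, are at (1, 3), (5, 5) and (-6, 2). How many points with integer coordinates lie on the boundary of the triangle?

4

The number of boundary lattice points is Σ gcd(|Δx|,|Δy|) = gcd(4,2) + gcd(11,3) + gcd(7,1) = 2+1+1 = 4.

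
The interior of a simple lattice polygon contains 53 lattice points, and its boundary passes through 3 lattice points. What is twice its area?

107

By Pick's theorem, A = I + B/2 − 1 = 53 + 3/2 − 1 = 107/2.
Hence 2A = 107.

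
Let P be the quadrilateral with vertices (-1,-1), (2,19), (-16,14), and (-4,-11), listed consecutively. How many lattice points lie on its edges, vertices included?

Summing gcd(|Δx|,|Δy|) over the edges gives the boundary count: gcd(3,20) + gcd(18,5) + gcd(12,25) + gcd(3,10) = 1+1+1+1 = 4.

4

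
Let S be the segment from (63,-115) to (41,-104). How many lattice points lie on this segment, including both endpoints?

12

The number of lattice points on a segment between lattice points is gcd(|Δx|,|Δy|) + 1 = gcd(22,11) + 1 = 11 + 1 = 12.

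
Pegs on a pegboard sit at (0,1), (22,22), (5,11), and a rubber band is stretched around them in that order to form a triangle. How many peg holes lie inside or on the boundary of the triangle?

By the shoelace formula, twice the signed area is |(0·22 − 22·1) + (22·11 − 5·22) + (5·1 − 0·11)| = 115, so the area is 115/2.
Along each edge there are gcd(|Δx|,|Δy|)+1 lattice points, so counting each shared vertex once the boundary has gcd(22,21) + gcd(17,11) + gcd(5,10) = 1+1+5 = 7.
Pick's theorem gives I = A − B/2 + 1 = 115/2 − 7/2 + 1 = 55, so the closed region contains I + B = 55 + 7 = 62 lattice points.

62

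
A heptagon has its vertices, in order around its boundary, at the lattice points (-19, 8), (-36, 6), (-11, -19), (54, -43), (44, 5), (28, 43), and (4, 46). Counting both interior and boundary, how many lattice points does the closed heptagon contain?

4198

The shoelace formula gives twice the area as |[(-19)·6 − (-36)·8] + [(-36)·(-19) − (-11)·6] + [(-11)·(-43) − 54·(-19)] + [54·5 − 44·(-43)] + [44·43 − 28·5] + [28·46 − 4·43] + [4·8 − (-19)·46]| = 8359, so the area is 8359/2.
Along each edge there are gcd(|Δx|,|Δy|)+1 lattice points, so counting each shared vertex once the boundary has gcd(17,2) + gcd(25,25) + gcd(65,24) + gcd(10,48) + gcd(16,38) + gcd(24,3) + gcd(23,38) = 1+25+1+2+2+3+1 = 35.
Pick's theorem gives I = A − B/2 + 1 = 8359/2 − 35/2 + 1 = 4163, so the closed region contains I + B = 4163 + 35 = 4198 lattice points.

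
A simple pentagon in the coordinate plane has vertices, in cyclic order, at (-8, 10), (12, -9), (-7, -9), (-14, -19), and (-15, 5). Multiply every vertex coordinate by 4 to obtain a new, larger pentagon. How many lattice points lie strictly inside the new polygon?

The shoelace formula gives twice the area as |((-8)·(-9) − 12·10) + (12·(-9) − (-7)·(-9)) + ((-7)·(-19) − (-14)·(-9)) + ((-14)·5 − (-15)·(-19)) + ((-15)·10 − (-8)·5)| = 677, so the area is 677/2.
The number of boundary lattice points is Σ gcd(|Δx|,|Δy|) = gcd(20,19) + gcd(19,0) + gcd(7,10) + gcd(1,24) + gcd(7,5) = 1+19+1+1+1 = 23.
Scaling by 4 multiplies the area by 4² = 16 (so the new area is 5416) and multiplies the boundary lattice-point count by 4, giving 92.
By Pick's theorem, the interior count of the dilated polygon is 5416 − 92/2 + 1 = 5371.

5371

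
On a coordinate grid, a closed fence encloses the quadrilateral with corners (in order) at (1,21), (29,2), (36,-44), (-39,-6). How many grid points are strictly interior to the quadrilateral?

2349

By the shoelace formula, twice the signed area is |(1·2 − 29·21) + (29·(-44) − 36·2) + (36·(-6) − (-39)·(-44)) + ((-39)·21 − 1·(-6))| = 4700, so the area is 2350.
Along each edge there are gcd(|Δx|,|Δy|)+1 lattice points, so counting each shared vertex once the boundary has gcd(28,19) + gcd(7,46) + gcd(75,38) + gcd(40,27) = 1+1+1+1 = 4.
Pick's theorem gives I = A − B/2 + 1 = 2350 − 4/2 + 1 = 2349.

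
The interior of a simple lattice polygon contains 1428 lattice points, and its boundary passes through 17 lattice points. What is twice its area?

2871

By Pick's theorem, A = I + B/2 − 1 = 1428 + 17/2 − 1 = 2871/2.
Hence 2A = 2871.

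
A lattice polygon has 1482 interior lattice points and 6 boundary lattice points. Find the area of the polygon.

1484

By Pick's theorem, A = I + B/2 − 1 = 1482 + 6/2 − 1 = 1484.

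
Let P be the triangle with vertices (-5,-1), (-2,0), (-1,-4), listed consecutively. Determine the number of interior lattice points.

The shoelace formula gives twice the area as |[(-5)·0 − (-2)·(-1)] + [(-2)·(-4) − (-1)·0] + [(-1)·(-1) − (-5)·(-4)]| = 13, so the area is 6.5.
The number of boundary lattice points is Σ gcd(|Δx|,|Δy|) = gcd(3,1) + gcd(1,4) + gcd(4,3) = 1+1+1 = 3.
Pick's theorem gives I = A − B/2 + 1 = 6.5 − 3/2 + 1 = 6.

6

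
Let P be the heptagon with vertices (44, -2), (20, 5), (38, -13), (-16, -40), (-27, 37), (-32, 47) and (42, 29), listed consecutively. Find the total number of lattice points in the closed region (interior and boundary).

Using the shoelace formula, 2A = |[44·5 − 20·(-2)] + [20·(-13) − 38·5] + [38·(-40) − (-16)·(-13)] + [(-16)·37 − (-27)·(-40)] + [(-27)·47 − (-32)·37] + [(-32)·29 − 42·47] + [42·(-2) − 44·29]| = 7937, so the area is 7937/2.
Along each edge there are gcd(|Δx|,|Δy|)+1 lattice points, so counting each shared vertex once the boundary has gcd(24,7) + gcd(18,18) + gcd(54,27) + gcd(11,77) + gcd(5,10) + gcd(74,18) + gcd(2,31) = 1+18+27+11+5+2+1 = 65.
Pick's theorem gives I = A − B/2 + 1 = 7937/2 − 65/2 + 1 = 3937, so the closed region contains I + B = 3937 + 65 = 4002 lattice points.

4002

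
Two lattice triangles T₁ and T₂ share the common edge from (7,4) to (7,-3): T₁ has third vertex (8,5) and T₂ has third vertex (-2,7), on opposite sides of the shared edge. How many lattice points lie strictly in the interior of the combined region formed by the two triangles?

33

The union is the simple quadrilateral with vertices (7,4), (8,5), (7,-3), (-2,7) in order.
By the shoelace formula, twice the signed area is |[7·5 − 8·4] + [8·(-3) − 7·5] + [7·7 − (-2)·(-3)] + [(-2)·4 − 7·7]| = 70, so the area is 35.
The number of boundary lattice points is Σ gcd(|Δx|,|Δy|) = gcd(1,1) + gcd(1,8) + gcd(9,10) + gcd(9,3) = 1+1+1+3 = 6.
By Pick's theorem I = A − B/2 + 1 = 35 − 6/2 + 1 = 33.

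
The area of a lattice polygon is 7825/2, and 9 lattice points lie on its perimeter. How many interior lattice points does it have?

Pick's theorem A = I + B/2 − 1 rearranges to I = A − B/2 + 1 = 7825/2 − 9/2 + 1 = 3909.

3909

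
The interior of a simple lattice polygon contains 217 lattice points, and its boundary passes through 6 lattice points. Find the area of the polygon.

219

Pick's theorem states A = I + B/2 − 1, so A = 217 + 6/2 − 1 = 219.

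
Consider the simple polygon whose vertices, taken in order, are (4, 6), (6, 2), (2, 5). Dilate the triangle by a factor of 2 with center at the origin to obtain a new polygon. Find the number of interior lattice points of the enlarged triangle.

17

Using the shoelace formula, 2A = |[4·2 − 6·6] + [6·5 − 2·2] + [2·6 − 4·5]| = 10, so the area is 5.
Summing gcd(|Δx|,|Δy|) over the edges gives the boundary count: gcd(2,4) + gcd(4,3) + gcd(2,1) = 2+1+1 = 4.
Scaling by 2 multiplies the area by 2² = 4 (so the new area is 20) and multiplies the boundary lattice-point count by 2, giving 8.
By Pick's theorem, the interior count of the dilated polygon is 20 − 8/2 + 1 = 17.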